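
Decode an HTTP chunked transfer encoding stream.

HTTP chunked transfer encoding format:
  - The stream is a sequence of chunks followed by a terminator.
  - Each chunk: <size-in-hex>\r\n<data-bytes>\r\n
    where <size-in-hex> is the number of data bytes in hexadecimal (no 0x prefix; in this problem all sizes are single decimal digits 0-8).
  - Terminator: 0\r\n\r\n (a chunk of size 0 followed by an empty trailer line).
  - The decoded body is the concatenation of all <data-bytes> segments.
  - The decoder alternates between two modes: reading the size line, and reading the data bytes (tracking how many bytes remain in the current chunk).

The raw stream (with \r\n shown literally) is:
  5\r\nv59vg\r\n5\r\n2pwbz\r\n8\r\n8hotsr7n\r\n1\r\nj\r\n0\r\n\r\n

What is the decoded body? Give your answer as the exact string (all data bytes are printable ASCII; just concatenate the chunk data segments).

Chunk 1: stream[0..1]='5' size=0x5=5, data at stream[3..8]='v59vg' -> body[0..5], body so far='v59vg'
Chunk 2: stream[10..11]='5' size=0x5=5, data at stream[13..18]='2pwbz' -> body[5..10], body so far='v59vg2pwbz'
Chunk 3: stream[20..21]='8' size=0x8=8, data at stream[23..31]='8hotsr7n' -> body[10..18], body so far='v59vg2pwbz8hotsr7n'
Chunk 4: stream[33..34]='1' size=0x1=1, data at stream[36..37]='j' -> body[18..19], body so far='v59vg2pwbz8hotsr7nj'
Chunk 5: stream[39..40]='0' size=0 (terminator). Final body='v59vg2pwbz8hotsr7nj' (19 bytes)

Answer: v59vg2pwbz8hotsr7nj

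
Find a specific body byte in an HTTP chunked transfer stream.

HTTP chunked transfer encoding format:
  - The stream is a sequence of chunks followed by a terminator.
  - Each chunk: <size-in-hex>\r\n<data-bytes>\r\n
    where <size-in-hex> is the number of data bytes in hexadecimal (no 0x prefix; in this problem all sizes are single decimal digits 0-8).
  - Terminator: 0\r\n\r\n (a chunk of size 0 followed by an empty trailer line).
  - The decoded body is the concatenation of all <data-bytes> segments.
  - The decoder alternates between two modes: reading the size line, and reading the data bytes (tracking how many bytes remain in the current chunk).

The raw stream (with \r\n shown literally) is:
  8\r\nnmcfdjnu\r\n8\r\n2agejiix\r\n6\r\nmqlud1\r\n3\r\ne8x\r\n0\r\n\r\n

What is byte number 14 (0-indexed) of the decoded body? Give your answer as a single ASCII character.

Answer: i

Derivation:
Chunk 1: stream[0..1]='8' size=0x8=8, data at stream[3..11]='nmcfdjnu' -> body[0..8], body so far='nmcfdjnu'
Chunk 2: stream[13..14]='8' size=0x8=8, data at stream[16..24]='2agejiix' -> body[8..16], body so far='nmcfdjnu2agejiix'
Chunk 3: stream[26..27]='6' size=0x6=6, data at stream[29..35]='mqlud1' -> body[16..22], body so far='nmcfdjnu2agejiixmqlud1'
Chunk 4: stream[37..38]='3' size=0x3=3, data at stream[40..43]='e8x' -> body[22..25], body so far='nmcfdjnu2agejiixmqlud1e8x'
Chunk 5: stream[45..46]='0' size=0 (terminator). Final body='nmcfdjnu2agejiixmqlud1e8x' (25 bytes)
Body byte 14 = 'i'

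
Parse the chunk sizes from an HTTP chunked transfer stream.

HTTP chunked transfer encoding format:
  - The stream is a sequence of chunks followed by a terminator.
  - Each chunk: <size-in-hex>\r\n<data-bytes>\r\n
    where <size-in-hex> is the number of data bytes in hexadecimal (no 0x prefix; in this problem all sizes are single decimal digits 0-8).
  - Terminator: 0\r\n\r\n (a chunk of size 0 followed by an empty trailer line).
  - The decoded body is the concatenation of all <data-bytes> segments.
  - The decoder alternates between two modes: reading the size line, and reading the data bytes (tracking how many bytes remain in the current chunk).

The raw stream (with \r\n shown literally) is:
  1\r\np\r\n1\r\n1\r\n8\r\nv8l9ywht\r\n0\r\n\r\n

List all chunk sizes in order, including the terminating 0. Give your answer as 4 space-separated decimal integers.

Chunk 1: stream[0..1]='1' size=0x1=1, data at stream[3..4]='p' -> body[0..1], body so far='p'
Chunk 2: stream[6..7]='1' size=0x1=1, data at stream[9..10]='1' -> body[1..2], body so far='p1'
Chunk 3: stream[12..13]='8' size=0x8=8, data at stream[15..23]='v8l9ywht' -> body[2..10], body so far='p1v8l9ywht'
Chunk 4: stream[25..26]='0' size=0 (terminator). Final body='p1v8l9ywht' (10 bytes)

Answer: 1 1 8 0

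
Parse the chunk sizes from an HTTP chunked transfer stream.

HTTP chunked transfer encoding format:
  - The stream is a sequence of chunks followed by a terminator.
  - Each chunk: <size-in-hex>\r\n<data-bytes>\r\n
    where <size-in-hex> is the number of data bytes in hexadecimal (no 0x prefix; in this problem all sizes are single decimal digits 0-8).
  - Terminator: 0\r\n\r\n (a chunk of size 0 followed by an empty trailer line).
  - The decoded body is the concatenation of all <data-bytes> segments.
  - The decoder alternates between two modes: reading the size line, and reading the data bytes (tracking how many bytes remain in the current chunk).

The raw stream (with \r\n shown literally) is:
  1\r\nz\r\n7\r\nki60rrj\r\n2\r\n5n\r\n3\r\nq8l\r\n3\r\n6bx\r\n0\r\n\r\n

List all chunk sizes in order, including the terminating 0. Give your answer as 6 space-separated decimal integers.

Answer: 1 7 2 3 3 0

Derivation:
Chunk 1: stream[0..1]='1' size=0x1=1, data at stream[3..4]='z' -> body[0..1], body so far='z'
Chunk 2: stream[6..7]='7' size=0x7=7, data at stream[9..16]='ki60rrj' -> body[1..8], body so far='zki60rrj'
Chunk 3: stream[18..19]='2' size=0x2=2, data at stream[21..23]='5n' -> body[8..10], body so far='zki60rrj5n'
Chunk 4: stream[25..26]='3' size=0x3=3, data at stream[28..31]='q8l' -> body[10..13], body so far='zki60rrj5nq8l'
Chunk 5: stream[33..34]='3' size=0x3=3, data at stream[36..39]='6bx' -> body[13..16], body so far='zki60rrj5nq8l6bx'
Chunk 6: stream[41..42]='0' size=0 (terminator). Final body='zki60rrj5nq8l6bx' (16 bytes)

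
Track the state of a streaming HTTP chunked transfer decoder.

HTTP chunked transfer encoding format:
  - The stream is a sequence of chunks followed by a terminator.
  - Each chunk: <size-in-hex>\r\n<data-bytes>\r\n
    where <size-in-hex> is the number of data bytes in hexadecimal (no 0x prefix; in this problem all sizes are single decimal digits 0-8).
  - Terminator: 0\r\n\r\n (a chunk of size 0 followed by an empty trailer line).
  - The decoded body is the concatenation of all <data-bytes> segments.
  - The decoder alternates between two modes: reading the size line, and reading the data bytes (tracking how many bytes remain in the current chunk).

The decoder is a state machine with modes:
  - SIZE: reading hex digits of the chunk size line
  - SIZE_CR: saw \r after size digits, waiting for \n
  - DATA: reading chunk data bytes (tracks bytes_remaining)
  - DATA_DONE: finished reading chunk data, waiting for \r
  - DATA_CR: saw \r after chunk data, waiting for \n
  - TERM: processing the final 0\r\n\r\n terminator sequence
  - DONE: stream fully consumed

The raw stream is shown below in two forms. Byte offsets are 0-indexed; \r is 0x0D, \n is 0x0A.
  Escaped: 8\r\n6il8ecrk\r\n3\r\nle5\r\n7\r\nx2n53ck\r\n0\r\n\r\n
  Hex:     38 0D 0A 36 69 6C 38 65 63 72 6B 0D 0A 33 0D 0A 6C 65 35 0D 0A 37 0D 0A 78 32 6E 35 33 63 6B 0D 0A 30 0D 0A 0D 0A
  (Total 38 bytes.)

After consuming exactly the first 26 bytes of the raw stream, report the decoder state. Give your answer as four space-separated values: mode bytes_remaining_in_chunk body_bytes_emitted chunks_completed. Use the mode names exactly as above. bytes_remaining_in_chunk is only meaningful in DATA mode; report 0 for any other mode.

Answer: DATA 5 13 2

Derivation:
Byte 0 = '8': mode=SIZE remaining=0 emitted=0 chunks_done=0
Byte 1 = 0x0D: mode=SIZE_CR remaining=0 emitted=0 chunks_done=0
Byte 2 = 0x0A: mode=DATA remaining=8 emitted=0 chunks_done=0
Byte 3 = '6': mode=DATA remaining=7 emitted=1 chunks_done=0
Byte 4 = 'i': mode=DATA remaining=6 emitted=2 chunks_done=0
Byte 5 = 'l': mode=DATA remaining=5 emitted=3 chunks_done=0
Byte 6 = '8': mode=DATA remaining=4 emitted=4 chunks_done=0
Byte 7 = 'e': mode=DATA remaining=3 emitted=5 chunks_done=0
Byte 8 = 'c': mode=DATA remaining=2 emitted=6 chunks_done=0
Byte 9 = 'r': mode=DATA remaining=1 emitted=7 chunks_done=0
Byte 10 = 'k': mode=DATA_DONE remaining=0 emitted=8 chunks_done=0
Byte 11 = 0x0D: mode=DATA_CR remaining=0 emitted=8 chunks_done=0
Byte 12 = 0x0A: mode=SIZE remaining=0 emitted=8 chunks_done=1
Byte 13 = '3': mode=SIZE remaining=0 emitted=8 chunks_done=1
Byte 14 = 0x0D: mode=SIZE_CR remaining=0 emitted=8 chunks_done=1
Byte 15 = 0x0A: mode=DATA remaining=3 emitted=8 chunks_done=1
Byte 16 = 'l': mode=DATA remaining=2 emitted=9 chunks_done=1
Byte 17 = 'e': mode=DATA remaining=1 emitted=10 chunks_done=1
Byte 18 = '5': mode=DATA_DONE remaining=0 emitted=11 chunks_done=1
Byte 19 = 0x0D: mode=DATA_CR remaining=0 emitted=11 chunks_done=1
Byte 20 = 0x0A: mode=SIZE remaining=0 emitted=11 chunks_done=2
Byte 21 = '7': mode=SIZE remaining=0 emitted=11 chunks_done=2
Byte 22 = 0x0D: mode=SIZE_CR remaining=0 emitted=11 chunks_done=2
Byte 23 = 0x0A: mode=DATA remaining=7 emitted=11 chunks_done=2
Byte 24 = 'x': mode=DATA remaining=6 emitted=12 chunks_done=2
Byte 25 = '2': mode=DATA remaining=5 emitted=13 chunks_done=2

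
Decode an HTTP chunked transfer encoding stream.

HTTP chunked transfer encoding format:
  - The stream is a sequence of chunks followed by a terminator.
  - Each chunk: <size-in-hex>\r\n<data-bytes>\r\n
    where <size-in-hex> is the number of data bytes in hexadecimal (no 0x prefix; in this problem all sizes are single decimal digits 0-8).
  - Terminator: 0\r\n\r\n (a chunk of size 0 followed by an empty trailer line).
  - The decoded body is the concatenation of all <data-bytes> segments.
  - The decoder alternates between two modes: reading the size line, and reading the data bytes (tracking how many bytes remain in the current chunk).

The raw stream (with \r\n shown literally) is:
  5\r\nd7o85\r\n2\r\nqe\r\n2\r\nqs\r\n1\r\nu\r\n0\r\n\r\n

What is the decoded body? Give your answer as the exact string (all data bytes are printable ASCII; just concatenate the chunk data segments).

Answer: d7o85qeqsu

Derivation:
Chunk 1: stream[0..1]='5' size=0x5=5, data at stream[3..8]='d7o85' -> body[0..5], body so far='d7o85'
Chunk 2: stream[10..11]='2' size=0x2=2, data at stream[13..15]='qe' -> body[5..7], body so far='d7o85qe'
Chunk 3: stream[17..18]='2' size=0x2=2, data at stream[20..22]='qs' -> body[7..9], body so far='d7o85qeqs'
Chunk 4: stream[24..25]='1' size=0x1=1, data at stream[27..28]='u' -> body[9..10], body so far='d7o85qeqsu'
Chunk 5: stream[30..31]='0' size=0 (terminator). Final body='d7o85qeqsu' (10 bytes)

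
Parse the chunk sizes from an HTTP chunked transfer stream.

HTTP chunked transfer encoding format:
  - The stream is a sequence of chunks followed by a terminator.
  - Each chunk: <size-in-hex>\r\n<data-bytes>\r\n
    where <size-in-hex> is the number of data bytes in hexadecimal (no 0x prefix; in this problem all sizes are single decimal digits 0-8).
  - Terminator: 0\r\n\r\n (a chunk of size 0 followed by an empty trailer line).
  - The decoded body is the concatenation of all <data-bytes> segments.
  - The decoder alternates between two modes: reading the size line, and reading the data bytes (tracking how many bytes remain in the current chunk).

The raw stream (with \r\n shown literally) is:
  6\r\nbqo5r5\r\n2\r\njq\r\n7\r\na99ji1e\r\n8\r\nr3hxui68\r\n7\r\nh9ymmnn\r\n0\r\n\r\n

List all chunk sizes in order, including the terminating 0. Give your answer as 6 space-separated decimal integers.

Answer: 6 2 7 8 7 0

Derivation:
Chunk 1: stream[0..1]='6' size=0x6=6, data at stream[3..9]='bqo5r5' -> body[0..6], body so far='bqo5r5'
Chunk 2: stream[11..12]='2' size=0x2=2, data at stream[14..16]='jq' -> body[6..8], body so far='bqo5r5jq'
Chunk 3: stream[18..19]='7' size=0x7=7, data at stream[21..28]='a99ji1e' -> body[8..15], body so far='bqo5r5jqa99ji1e'
Chunk 4: stream[30..31]='8' size=0x8=8, data at stream[33..41]='r3hxui68' -> body[15..23], body so far='bqo5r5jqa99ji1er3hxui68'
Chunk 5: stream[43..44]='7' size=0x7=7, data at stream[46..53]='h9ymmnn' -> body[23..30], body so far='bqo5r5jqa99ji1er3hxui68h9ymmnn'
Chunk 6: stream[55..56]='0' size=0 (terminator). Final body='bqo5r5jqa99ji1er3hxui68h9ymmnn' (30 bytes)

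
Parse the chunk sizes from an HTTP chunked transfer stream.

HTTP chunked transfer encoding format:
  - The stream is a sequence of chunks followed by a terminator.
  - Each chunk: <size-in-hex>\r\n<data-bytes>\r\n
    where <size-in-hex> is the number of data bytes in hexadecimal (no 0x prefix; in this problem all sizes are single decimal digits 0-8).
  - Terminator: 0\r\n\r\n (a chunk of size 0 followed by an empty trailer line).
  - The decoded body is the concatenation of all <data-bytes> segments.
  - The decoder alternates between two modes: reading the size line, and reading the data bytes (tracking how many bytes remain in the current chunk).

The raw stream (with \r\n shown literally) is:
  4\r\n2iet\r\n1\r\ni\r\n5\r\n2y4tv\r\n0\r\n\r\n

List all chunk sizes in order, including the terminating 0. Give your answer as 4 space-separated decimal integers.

Chunk 1: stream[0..1]='4' size=0x4=4, data at stream[3..7]='2iet' -> body[0..4], body so far='2iet'
Chunk 2: stream[9..10]='1' size=0x1=1, data at stream[12..13]='i' -> body[4..5], body so far='2ieti'
Chunk 3: stream[15..16]='5' size=0x5=5, data at stream[18..23]='2y4tv' -> body[5..10], body so far='2ieti2y4tv'
Chunk 4: stream[25..26]='0' size=0 (terminator). Final body='2ieti2y4tv' (10 bytes)

Answer: 4 1 5 0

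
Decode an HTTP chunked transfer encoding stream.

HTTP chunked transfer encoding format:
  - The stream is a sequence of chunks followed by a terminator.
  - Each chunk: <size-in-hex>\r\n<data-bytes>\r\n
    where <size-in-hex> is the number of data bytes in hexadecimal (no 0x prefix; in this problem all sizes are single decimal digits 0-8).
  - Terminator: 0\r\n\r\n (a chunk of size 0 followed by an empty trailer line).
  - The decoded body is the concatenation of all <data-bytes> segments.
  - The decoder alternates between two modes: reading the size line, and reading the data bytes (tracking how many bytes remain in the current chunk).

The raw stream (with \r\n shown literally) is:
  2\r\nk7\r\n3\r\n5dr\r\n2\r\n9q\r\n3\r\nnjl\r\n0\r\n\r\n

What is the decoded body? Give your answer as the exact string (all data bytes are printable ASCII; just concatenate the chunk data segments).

Chunk 1: stream[0..1]='2' size=0x2=2, data at stream[3..5]='k7' -> body[0..2], body so far='k7'
Chunk 2: stream[7..8]='3' size=0x3=3, data at stream[10..13]='5dr' -> body[2..5], body so far='k75dr'
Chunk 3: stream[15..16]='2' size=0x2=2, data at stream[18..20]='9q' -> body[5..7], body so far='k75dr9q'
Chunk 4: stream[22..23]='3' size=0x3=3, data at stream[25..28]='njl' -> body[7..10], body so far='k75dr9qnjl'
Chunk 5: stream[30..31]='0' size=0 (terminator). Final body='k75dr9qnjl' (10 bytes)

Answer: k75dr9qnjl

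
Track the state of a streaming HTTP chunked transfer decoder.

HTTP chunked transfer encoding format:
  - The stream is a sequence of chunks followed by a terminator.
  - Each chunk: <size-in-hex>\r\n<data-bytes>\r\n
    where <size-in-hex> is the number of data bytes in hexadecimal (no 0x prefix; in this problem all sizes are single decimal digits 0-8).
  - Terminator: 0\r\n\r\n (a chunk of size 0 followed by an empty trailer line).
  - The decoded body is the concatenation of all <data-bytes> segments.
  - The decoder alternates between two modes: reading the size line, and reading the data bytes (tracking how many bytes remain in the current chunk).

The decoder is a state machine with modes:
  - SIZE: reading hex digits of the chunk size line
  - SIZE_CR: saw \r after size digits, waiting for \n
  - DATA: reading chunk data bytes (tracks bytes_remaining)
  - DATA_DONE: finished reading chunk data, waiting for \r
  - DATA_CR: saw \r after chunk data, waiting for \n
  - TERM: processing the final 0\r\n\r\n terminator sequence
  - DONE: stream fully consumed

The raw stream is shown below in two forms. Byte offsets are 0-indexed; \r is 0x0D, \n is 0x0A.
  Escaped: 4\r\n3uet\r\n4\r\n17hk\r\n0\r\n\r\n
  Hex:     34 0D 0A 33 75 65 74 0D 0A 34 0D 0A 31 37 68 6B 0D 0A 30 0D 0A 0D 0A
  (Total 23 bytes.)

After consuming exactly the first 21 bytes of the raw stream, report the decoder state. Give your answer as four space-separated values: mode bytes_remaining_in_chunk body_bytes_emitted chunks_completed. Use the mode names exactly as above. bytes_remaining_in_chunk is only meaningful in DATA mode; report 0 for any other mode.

Byte 0 = '4': mode=SIZE remaining=0 emitted=0 chunks_done=0
Byte 1 = 0x0D: mode=SIZE_CR remaining=0 emitted=0 chunks_done=0
Byte 2 = 0x0A: mode=DATA remaining=4 emitted=0 chunks_done=0
Byte 3 = '3': mode=DATA remaining=3 emitted=1 chunks_done=0
Byte 4 = 'u': mode=DATA remaining=2 emitted=2 chunks_done=0
Byte 5 = 'e': mode=DATA remaining=1 emitted=3 chunks_done=0
Byte 6 = 't': mode=DATA_DONE remaining=0 emitted=4 chunks_done=0
Byte 7 = 0x0D: mode=DATA_CR remaining=0 emitted=4 chunks_done=0
Byte 8 = 0x0A: mode=SIZE remaining=0 emitted=4 chunks_done=1
Byte 9 = '4': mode=SIZE remaining=0 emitted=4 chunks_done=1
Byte 10 = 0x0D: mode=SIZE_CR remaining=0 emitted=4 chunks_done=1
Byte 11 = 0x0A: mode=DATA remaining=4 emitted=4 chunks_done=1
Byte 12 = '1': mode=DATA remaining=3 emitted=5 chunks_done=1
Byte 13 = '7': mode=DATA remaining=2 emitted=6 chunks_done=1
Byte 14 = 'h': mode=DATA remaining=1 emitted=7 chunks_done=1
Byte 15 = 'k': mode=DATA_DONE remaining=0 emitted=8 chunks_done=1
Byte 16 = 0x0D: mode=DATA_CR remaining=0 emitted=8 chunks_done=1
Byte 17 = 0x0A: mode=SIZE remaining=0 emitted=8 chunks_done=2
Byte 18 = '0': mode=SIZE remaining=0 emitted=8 chunks_done=2
Byte 19 = 0x0D: mode=SIZE_CR remaining=0 emitted=8 chunks_done=2
Byte 20 = 0x0A: mode=TERM remaining=0 emitted=8 chunks_done=2

Answer: TERM 0 8 2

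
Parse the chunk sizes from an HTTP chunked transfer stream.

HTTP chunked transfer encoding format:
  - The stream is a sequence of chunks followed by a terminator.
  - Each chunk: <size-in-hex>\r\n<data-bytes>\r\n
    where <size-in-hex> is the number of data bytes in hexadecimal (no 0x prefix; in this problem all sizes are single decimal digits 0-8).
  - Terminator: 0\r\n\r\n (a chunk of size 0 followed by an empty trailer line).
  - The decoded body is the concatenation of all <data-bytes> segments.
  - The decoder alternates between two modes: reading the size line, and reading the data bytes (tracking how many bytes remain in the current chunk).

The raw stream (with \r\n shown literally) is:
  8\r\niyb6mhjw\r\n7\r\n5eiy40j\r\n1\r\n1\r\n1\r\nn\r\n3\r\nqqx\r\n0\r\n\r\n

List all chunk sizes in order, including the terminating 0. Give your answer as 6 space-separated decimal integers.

Answer: 8 7 1 1 3 0

Derivation:
Chunk 1: stream[0..1]='8' size=0x8=8, data at stream[3..11]='iyb6mhjw' -> body[0..8], body so far='iyb6mhjw'
Chunk 2: stream[13..14]='7' size=0x7=7, data at stream[16..23]='5eiy40j' -> body[8..15], body so far='iyb6mhjw5eiy40j'
Chunk 3: stream[25..26]='1' size=0x1=1, data at stream[28..29]='1' -> body[15..16], body so far='iyb6mhjw5eiy40j1'
Chunk 4: stream[31..32]='1' size=0x1=1, data at stream[34..35]='n' -> body[16..17], body so far='iyb6mhjw5eiy40j1n'
Chunk 5: stream[37..38]='3' size=0x3=3, data at stream[40..43]='qqx' -> body[17..20], body so far='iyb6mhjw5eiy40j1nqqx'
Chunk 6: stream[45..46]='0' size=0 (terminator). Final body='iyb6mhjw5eiy40j1nqqx' (20 bytes)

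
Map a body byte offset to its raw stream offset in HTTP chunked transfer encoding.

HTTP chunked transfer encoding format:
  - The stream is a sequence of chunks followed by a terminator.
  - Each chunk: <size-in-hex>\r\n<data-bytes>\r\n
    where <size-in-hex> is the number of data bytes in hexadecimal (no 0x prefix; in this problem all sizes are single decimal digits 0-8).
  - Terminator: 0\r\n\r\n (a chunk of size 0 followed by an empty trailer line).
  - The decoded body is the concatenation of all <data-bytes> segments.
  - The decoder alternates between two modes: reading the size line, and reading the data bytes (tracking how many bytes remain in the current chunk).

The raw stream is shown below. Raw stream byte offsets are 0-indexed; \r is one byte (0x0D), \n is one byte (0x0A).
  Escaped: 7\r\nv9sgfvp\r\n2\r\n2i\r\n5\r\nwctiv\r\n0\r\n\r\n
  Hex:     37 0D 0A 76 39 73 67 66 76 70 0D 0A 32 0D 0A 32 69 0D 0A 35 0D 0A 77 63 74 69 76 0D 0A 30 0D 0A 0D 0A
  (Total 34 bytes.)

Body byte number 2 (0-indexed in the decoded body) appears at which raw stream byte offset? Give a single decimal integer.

Answer: 5

Derivation:
Chunk 1: stream[0..1]='7' size=0x7=7, data at stream[3..10]='v9sgfvp' -> body[0..7], body so far='v9sgfvp'
Chunk 2: stream[12..13]='2' size=0x2=2, data at stream[15..17]='2i' -> body[7..9], body so far='v9sgfvp2i'
Chunk 3: stream[19..20]='5' size=0x5=5, data at stream[22..27]='wctiv' -> body[9..14], body so far='v9sgfvp2iwctiv'
Chunk 4: stream[29..30]='0' size=0 (terminator). Final body='v9sgfvp2iwctiv' (14 bytes)
Body byte 2 at stream offset 5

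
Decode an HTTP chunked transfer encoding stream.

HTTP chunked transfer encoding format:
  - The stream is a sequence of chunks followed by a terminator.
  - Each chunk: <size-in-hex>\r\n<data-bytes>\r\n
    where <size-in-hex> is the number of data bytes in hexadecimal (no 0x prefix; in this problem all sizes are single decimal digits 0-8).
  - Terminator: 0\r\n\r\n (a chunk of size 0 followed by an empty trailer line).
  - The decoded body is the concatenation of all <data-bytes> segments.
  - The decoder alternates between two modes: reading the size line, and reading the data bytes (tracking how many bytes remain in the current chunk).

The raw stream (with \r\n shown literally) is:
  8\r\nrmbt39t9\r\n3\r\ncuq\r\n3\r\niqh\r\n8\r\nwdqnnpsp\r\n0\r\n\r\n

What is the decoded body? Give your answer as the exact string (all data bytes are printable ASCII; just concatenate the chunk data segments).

Chunk 1: stream[0..1]='8' size=0x8=8, data at stream[3..11]='rmbt39t9' -> body[0..8], body so far='rmbt39t9'
Chunk 2: stream[13..14]='3' size=0x3=3, data at stream[16..19]='cuq' -> body[8..11], body so far='rmbt39t9cuq'
Chunk 3: stream[21..22]='3' size=0x3=3, data at stream[24..27]='iqh' -> body[11..14], body so far='rmbt39t9cuqiqh'
Chunk 4: stream[29..30]='8' size=0x8=8, data at stream[32..40]='wdqnnpsp' -> body[14..22], body so far='rmbt39t9cuqiqhwdqnnpsp'
Chunk 5: stream[42..43]='0' size=0 (terminator). Final body='rmbt39t9cuqiqhwdqnnpsp' (22 bytes)

Answer: rmbt39t9cuqiqhwdqnnpsp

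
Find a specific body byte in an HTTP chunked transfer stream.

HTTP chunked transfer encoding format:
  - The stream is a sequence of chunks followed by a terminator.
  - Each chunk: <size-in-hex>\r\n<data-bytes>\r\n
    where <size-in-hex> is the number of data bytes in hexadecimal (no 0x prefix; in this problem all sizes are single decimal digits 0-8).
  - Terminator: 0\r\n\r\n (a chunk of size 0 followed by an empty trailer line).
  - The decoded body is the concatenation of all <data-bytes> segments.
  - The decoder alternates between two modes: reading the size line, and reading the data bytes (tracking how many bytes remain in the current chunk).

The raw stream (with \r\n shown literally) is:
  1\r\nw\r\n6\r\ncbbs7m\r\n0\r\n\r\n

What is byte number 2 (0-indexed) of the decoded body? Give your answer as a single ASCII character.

Answer: b

Derivation:
Chunk 1: stream[0..1]='1' size=0x1=1, data at stream[3..4]='w' -> body[0..1], body so far='w'
Chunk 2: stream[6..7]='6' size=0x6=6, data at stream[9..15]='cbbs7m' -> body[1..7], body so far='wcbbs7m'
Chunk 3: stream[17..18]='0' size=0 (terminator). Final body='wcbbs7m' (7 bytes)
Body byte 2 = 'b'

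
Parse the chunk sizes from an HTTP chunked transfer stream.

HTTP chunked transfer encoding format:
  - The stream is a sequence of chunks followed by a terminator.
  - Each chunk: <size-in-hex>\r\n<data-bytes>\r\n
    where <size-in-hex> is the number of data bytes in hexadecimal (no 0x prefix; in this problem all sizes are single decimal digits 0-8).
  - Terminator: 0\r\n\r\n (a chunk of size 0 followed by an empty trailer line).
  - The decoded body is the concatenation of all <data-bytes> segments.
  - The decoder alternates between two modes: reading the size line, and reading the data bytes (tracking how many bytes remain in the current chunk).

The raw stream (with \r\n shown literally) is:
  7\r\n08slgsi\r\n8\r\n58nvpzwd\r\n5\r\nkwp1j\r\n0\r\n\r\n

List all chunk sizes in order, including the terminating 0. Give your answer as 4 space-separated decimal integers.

Answer: 7 8 5 0

Derivation:
Chunk 1: stream[0..1]='7' size=0x7=7, data at stream[3..10]='08slgsi' -> body[0..7], body so far='08slgsi'
Chunk 2: stream[12..13]='8' size=0x8=8, data at stream[15..23]='58nvpzwd' -> body[7..15], body so far='08slgsi58nvpzwd'
Chunk 3: stream[25..26]='5' size=0x5=5, data at stream[28..33]='kwp1j' -> body[15..20], body so far='08slgsi58nvpzwdkwp1j'
Chunk 4: stream[35..36]='0' size=0 (terminator). Final body='08slgsi58nvpzwdkwp1j' (20 bytes)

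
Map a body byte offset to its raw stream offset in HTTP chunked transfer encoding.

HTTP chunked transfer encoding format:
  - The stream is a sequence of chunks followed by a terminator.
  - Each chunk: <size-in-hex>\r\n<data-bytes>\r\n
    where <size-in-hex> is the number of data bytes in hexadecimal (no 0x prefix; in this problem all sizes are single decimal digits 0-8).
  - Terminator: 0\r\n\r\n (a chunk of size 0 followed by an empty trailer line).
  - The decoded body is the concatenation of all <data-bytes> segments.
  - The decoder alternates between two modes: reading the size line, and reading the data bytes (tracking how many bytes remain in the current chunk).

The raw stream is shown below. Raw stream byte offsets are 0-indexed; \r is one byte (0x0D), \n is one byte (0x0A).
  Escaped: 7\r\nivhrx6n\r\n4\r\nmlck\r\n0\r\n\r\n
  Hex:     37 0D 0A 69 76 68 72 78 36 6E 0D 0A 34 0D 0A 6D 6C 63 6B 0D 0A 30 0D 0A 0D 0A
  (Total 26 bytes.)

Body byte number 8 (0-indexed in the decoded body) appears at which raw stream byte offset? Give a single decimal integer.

Answer: 16

Derivation:
Chunk 1: stream[0..1]='7' size=0x7=7, data at stream[3..10]='ivhrx6n' -> body[0..7], body so far='ivhrx6n'
Chunk 2: stream[12..13]='4' size=0x4=4, data at stream[15..19]='mlck' -> body[7..11], body so far='ivhrx6nmlck'
Chunk 3: stream[21..22]='0' size=0 (terminator). Final body='ivhrx6nmlck' (11 bytes)
Body byte 8 at stream offset 16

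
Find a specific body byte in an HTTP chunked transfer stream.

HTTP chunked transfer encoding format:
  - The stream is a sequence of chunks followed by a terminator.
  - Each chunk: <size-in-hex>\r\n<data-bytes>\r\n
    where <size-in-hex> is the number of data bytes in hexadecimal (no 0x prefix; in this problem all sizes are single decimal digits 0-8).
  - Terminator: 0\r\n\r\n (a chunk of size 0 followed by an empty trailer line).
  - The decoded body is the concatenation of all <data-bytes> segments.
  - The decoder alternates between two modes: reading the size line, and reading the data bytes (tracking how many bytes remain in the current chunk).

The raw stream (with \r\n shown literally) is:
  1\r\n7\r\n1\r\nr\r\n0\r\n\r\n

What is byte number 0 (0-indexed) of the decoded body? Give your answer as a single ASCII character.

Chunk 1: stream[0..1]='1' size=0x1=1, data at stream[3..4]='7' -> body[0..1], body so far='7'
Chunk 2: stream[6..7]='1' size=0x1=1, data at stream[9..10]='r' -> body[1..2], body so far='7r'
Chunk 3: stream[12..13]='0' size=0 (terminator). Final body='7r' (2 bytes)
Body byte 0 = '7'

Answer: 7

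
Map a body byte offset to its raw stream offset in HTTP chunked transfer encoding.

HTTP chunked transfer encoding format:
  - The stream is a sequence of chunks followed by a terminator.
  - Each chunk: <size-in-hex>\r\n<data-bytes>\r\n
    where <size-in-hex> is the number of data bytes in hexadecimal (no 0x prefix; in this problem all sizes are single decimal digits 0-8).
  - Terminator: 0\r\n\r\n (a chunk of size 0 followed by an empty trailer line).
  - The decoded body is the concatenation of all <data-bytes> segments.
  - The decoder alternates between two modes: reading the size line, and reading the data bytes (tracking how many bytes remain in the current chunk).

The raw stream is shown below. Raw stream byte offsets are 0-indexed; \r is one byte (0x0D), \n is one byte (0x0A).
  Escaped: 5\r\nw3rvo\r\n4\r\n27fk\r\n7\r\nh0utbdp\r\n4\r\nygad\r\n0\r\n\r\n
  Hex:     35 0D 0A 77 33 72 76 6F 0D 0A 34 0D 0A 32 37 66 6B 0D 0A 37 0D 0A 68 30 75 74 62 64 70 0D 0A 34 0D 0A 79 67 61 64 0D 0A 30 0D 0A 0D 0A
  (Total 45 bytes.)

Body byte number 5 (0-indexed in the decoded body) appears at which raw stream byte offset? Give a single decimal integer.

Answer: 13

Derivation:
Chunk 1: stream[0..1]='5' size=0x5=5, data at stream[3..8]='w3rvo' -> body[0..5], body so far='w3rvo'
Chunk 2: stream[10..11]='4' size=0x4=4, data at stream[13..17]='27fk' -> body[5..9], body so far='w3rvo27fk'
Chunk 3: stream[19..20]='7' size=0x7=7, data at stream[22..29]='h0utbdp' -> body[9..16], body so far='w3rvo27fkh0utbdp'
Chunk 4: stream[31..32]='4' size=0x4=4, data at stream[34..38]='ygad' -> body[16..20], body so far='w3rvo27fkh0utbdpygad'
Chunk 5: stream[40..41]='0' size=0 (terminator). Final body='w3rvo27fkh0utbdpygad' (20 bytes)
Body byte 5 at stream offset 13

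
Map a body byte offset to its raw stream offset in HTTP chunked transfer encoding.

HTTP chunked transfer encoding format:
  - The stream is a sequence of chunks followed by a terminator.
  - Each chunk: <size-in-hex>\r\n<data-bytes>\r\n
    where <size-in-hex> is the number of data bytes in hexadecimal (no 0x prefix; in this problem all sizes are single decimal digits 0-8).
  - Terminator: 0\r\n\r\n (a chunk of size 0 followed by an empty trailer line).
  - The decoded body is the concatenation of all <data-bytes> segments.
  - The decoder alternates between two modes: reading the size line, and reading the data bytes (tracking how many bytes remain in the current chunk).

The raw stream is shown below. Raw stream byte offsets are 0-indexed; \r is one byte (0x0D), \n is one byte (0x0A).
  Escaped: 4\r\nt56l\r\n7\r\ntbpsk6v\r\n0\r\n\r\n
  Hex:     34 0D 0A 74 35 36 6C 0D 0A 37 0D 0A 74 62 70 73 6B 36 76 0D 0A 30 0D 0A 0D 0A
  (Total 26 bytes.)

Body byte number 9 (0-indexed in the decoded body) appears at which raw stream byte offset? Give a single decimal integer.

Answer: 17

Derivation:
Chunk 1: stream[0..1]='4' size=0x4=4, data at stream[3..7]='t56l' -> body[0..4], body so far='t56l'
Chunk 2: stream[9..10]='7' size=0x7=7, data at stream[12..19]='tbpsk6v' -> body[4..11], body so far='t56ltbpsk6v'
Chunk 3: stream[21..22]='0' size=0 (terminator). Final body='t56ltbpsk6v' (11 bytes)
Body byte 9 at stream offset 17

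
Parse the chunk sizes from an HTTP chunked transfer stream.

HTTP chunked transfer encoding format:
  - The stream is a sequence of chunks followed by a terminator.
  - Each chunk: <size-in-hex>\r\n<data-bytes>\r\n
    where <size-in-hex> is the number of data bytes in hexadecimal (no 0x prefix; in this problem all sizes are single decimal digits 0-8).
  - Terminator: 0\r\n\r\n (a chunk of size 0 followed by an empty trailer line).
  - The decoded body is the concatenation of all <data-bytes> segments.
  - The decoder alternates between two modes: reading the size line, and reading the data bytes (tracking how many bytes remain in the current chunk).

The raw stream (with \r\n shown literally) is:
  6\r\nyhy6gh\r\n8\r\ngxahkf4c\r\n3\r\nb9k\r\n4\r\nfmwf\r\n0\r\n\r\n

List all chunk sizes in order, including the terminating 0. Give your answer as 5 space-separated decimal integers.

Chunk 1: stream[0..1]='6' size=0x6=6, data at stream[3..9]='yhy6gh' -> body[0..6], body so far='yhy6gh'
Chunk 2: stream[11..12]='8' size=0x8=8, data at stream[14..22]='gxahkf4c' -> body[6..14], body so far='yhy6ghgxahkf4c'
Chunk 3: stream[24..25]='3' size=0x3=3, data at stream[27..30]='b9k' -> body[14..17], body so far='yhy6ghgxahkf4cb9k'
Chunk 4: stream[32..33]='4' size=0x4=4, data at stream[35..39]='fmwf' -> body[17..21], body so far='yhy6ghgxahkf4cb9kfmwf'
Chunk 5: stream[41..42]='0' size=0 (terminator). Final body='yhy6ghgxahkf4cb9kfmwf' (21 bytes)

Answer: 6 8 3 4 0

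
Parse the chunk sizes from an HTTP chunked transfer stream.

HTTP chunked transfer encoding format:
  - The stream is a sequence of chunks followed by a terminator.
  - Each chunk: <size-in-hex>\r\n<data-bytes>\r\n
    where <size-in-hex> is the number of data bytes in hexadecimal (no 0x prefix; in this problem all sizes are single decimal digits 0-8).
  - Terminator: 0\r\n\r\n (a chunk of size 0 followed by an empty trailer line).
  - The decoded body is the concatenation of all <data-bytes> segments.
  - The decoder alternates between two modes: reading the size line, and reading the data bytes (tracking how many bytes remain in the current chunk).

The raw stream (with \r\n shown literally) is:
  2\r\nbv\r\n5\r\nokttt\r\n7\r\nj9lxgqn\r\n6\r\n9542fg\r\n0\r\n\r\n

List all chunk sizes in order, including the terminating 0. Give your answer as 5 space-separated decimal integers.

Answer: 2 5 7 6 0

Derivation:
Chunk 1: stream[0..1]='2' size=0x2=2, data at stream[3..5]='bv' -> body[0..2], body so far='bv'
Chunk 2: stream[7..8]='5' size=0x5=5, data at stream[10..15]='okttt' -> body[2..7], body so far='bvokttt'
Chunk 3: stream[17..18]='7' size=0x7=7, data at stream[20..27]='j9lxgqn' -> body[7..14], body so far='bvoktttj9lxgqn'
Chunk 4: stream[29..30]='6' size=0x6=6, data at stream[32..38]='9542fg' -> body[14..20], body so far='bvoktttj9lxgqn9542fg'
Chunk 5: stream[40..41]='0' size=0 (terminator). Final body='bvoktttj9lxgqn9542fg' (20 bytes)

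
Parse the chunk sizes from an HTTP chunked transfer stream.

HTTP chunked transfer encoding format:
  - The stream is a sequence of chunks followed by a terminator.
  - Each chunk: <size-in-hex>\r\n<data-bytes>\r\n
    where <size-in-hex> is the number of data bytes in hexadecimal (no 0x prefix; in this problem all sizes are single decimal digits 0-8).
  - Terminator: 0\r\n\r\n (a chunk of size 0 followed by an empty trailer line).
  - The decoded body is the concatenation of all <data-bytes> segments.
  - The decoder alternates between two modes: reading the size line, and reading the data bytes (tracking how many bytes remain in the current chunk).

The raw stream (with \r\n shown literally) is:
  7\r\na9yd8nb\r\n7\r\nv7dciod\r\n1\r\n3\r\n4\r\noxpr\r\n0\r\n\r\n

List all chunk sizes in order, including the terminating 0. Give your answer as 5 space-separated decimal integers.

Answer: 7 7 1 4 0

Derivation:
Chunk 1: stream[0..1]='7' size=0x7=7, data at stream[3..10]='a9yd8nb' -> body[0..7], body so far='a9yd8nb'
Chunk 2: stream[12..13]='7' size=0x7=7, data at stream[15..22]='v7dciod' -> body[7..14], body so far='a9yd8nbv7dciod'
Chunk 3: stream[24..25]='1' size=0x1=1, data at stream[27..28]='3' -> body[14..15], body so far='a9yd8nbv7dciod3'
Chunk 4: stream[30..31]='4' size=0x4=4, data at stream[33..37]='oxpr' -> body[15..19], body so far='a9yd8nbv7dciod3oxpr'
Chunk 5: stream[39..40]='0' size=0 (terminator). Final body='a9yd8nbv7dciod3oxpr' (19 bytes)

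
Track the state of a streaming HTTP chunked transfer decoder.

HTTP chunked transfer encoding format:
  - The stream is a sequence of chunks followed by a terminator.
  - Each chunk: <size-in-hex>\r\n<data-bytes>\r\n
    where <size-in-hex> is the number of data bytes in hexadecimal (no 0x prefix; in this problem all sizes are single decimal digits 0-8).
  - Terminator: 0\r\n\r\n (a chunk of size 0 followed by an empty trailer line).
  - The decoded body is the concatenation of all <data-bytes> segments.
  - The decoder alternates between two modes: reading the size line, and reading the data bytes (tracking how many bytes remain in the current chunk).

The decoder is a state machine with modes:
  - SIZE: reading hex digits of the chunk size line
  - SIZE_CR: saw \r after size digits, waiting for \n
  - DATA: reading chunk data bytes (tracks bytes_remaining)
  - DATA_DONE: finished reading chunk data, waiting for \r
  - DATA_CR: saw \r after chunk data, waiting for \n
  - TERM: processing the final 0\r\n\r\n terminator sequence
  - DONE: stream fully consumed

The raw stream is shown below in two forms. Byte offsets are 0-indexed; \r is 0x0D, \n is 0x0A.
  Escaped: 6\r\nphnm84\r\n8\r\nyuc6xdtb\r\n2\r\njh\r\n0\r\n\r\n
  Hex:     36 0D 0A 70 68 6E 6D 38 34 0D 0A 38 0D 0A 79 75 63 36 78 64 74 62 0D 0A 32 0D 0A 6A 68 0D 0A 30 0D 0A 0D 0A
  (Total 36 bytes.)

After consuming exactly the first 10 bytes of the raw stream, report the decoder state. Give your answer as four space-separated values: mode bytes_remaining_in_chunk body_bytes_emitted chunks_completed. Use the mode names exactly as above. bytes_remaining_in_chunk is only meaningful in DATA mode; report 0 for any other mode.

Byte 0 = '6': mode=SIZE remaining=0 emitted=0 chunks_done=0
Byte 1 = 0x0D: mode=SIZE_CR remaining=0 emitted=0 chunks_done=0
Byte 2 = 0x0A: mode=DATA remaining=6 emitted=0 chunks_done=0
Byte 3 = 'p': mode=DATA remaining=5 emitted=1 chunks_done=0
Byte 4 = 'h': mode=DATA remaining=4 emitted=2 chunks_done=0
Byte 5 = 'n': mode=DATA remaining=3 emitted=3 chunks_done=0
Byte 6 = 'm': mode=DATA remaining=2 emitted=4 chunks_done=0
Byte 7 = '8': mode=DATA remaining=1 emitted=5 chunks_done=0
Byte 8 = '4': mode=DATA_DONE remaining=0 emitted=6 chunks_done=0
Byte 9 = 0x0D: mode=DATA_CR remaining=0 emitted=6 chunks_done=0

Answer: DATA_CR 0 6 0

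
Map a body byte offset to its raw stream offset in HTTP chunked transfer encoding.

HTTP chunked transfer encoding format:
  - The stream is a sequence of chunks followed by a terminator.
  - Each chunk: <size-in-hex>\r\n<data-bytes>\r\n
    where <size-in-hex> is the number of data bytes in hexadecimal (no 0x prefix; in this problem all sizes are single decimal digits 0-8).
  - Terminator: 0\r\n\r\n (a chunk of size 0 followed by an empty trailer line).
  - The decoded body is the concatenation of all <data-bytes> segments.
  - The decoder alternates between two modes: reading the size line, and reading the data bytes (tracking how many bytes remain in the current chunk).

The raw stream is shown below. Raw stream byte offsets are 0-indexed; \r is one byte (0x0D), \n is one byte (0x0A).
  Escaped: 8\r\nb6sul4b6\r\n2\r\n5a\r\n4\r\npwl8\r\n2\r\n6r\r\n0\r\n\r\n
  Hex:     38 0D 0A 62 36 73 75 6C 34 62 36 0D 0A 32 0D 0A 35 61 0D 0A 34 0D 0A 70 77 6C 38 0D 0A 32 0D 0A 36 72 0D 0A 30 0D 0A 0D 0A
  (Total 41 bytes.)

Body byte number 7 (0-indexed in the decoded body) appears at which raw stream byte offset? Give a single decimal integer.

Answer: 10

Derivation:
Chunk 1: stream[0..1]='8' size=0x8=8, data at stream[3..11]='b6sul4b6' -> body[0..8], body so far='b6sul4b6'
Chunk 2: stream[13..14]='2' size=0x2=2, data at stream[16..18]='5a' -> body[8..10], body so far='b6sul4b65a'
Chunk 3: stream[20..21]='4' size=0x4=4, data at stream[23..27]='pwl8' -> body[10..14], body so far='b6sul4b65apwl8'
Chunk 4: stream[29..30]='2' size=0x2=2, data at stream[32..34]='6r' -> body[14..16], body so far='b6sul4b65apwl86r'
Chunk 5: stream[36..37]='0' size=0 (terminator). Final body='b6sul4b65apwl86r' (16 bytes)
Body byte 7 at stream offset 10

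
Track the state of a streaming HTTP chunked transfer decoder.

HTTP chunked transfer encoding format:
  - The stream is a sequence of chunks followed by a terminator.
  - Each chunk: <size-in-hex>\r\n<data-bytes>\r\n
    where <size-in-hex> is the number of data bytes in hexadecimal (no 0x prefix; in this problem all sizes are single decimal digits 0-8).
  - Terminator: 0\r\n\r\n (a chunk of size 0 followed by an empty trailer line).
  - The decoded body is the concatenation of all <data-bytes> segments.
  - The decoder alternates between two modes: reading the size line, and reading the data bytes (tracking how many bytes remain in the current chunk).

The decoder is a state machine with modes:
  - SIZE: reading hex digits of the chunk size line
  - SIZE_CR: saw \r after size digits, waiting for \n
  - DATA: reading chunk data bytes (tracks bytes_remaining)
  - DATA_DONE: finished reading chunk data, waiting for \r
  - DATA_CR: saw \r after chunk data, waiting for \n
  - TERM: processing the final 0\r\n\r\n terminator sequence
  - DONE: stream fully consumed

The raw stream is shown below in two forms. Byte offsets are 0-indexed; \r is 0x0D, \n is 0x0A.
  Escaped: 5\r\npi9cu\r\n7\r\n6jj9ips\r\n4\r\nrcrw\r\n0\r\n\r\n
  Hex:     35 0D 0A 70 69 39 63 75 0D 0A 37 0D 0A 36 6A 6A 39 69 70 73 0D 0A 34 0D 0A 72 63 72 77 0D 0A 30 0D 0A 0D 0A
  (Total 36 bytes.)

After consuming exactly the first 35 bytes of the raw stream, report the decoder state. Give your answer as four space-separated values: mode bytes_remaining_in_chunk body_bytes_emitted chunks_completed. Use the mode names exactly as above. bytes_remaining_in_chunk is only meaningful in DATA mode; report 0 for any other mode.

Byte 0 = '5': mode=SIZE remaining=0 emitted=0 chunks_done=0
Byte 1 = 0x0D: mode=SIZE_CR remaining=0 emitted=0 chunks_done=0
Byte 2 = 0x0A: mode=DATA remaining=5 emitted=0 chunks_done=0
Byte 3 = 'p': mode=DATA remaining=4 emitted=1 chunks_done=0
Byte 4 = 'i': mode=DATA remaining=3 emitted=2 chunks_done=0
Byte 5 = '9': mode=DATA remaining=2 emitted=3 chunks_done=0
Byte 6 = 'c': mode=DATA remaining=1 emitted=4 chunks_done=0
Byte 7 = 'u': mode=DATA_DONE remaining=0 emitted=5 chunks_done=0
Byte 8 = 0x0D: mode=DATA_CR remaining=0 emitted=5 chunks_done=0
Byte 9 = 0x0A: mode=SIZE remaining=0 emitted=5 chunks_done=1
Byte 10 = '7': mode=SIZE remaining=0 emitted=5 chunks_done=1
Byte 11 = 0x0D: mode=SIZE_CR remaining=0 emitted=5 chunks_done=1
Byte 12 = 0x0A: mode=DATA remaining=7 emitted=5 chunks_done=1
Byte 13 = '6': mode=DATA remaining=6 emitted=6 chunks_done=1
Byte 14 = 'j': mode=DATA remaining=5 emitted=7 chunks_done=1
Byte 15 = 'j': mode=DATA remaining=4 emitted=8 chunks_done=1
Byte 16 = '9': mode=DATA remaining=3 emitted=9 chunks_done=1
Byte 17 = 'i': mode=DATA remaining=2 emitted=10 chunks_done=1
Byte 18 = 'p': mode=DATA remaining=1 emitted=11 chunks_done=1
Byte 19 = 's': mode=DATA_DONE remaining=0 emitted=12 chunks_done=1
Byte 20 = 0x0D: mode=DATA_CR remaining=0 emitted=12 chunks_done=1
Byte 21 = 0x0A: mode=SIZE remaining=0 emitted=12 chunks_done=2
Byte 22 = '4': mode=SIZE remaining=0 emitted=12 chunks_done=2
Byte 23 = 0x0D: mode=SIZE_CR remaining=0 emitted=12 chunks_done=2
Byte 24 = 0x0A: mode=DATA remaining=4 emitted=12 chunks_done=2
Byte 25 = 'r': mode=DATA remaining=3 emitted=13 chunks_done=2
Byte 26 = 'c': mode=DATA remaining=2 emitted=14 chunks_done=2
Byte 27 = 'r': mode=DATA remaining=1 emitted=15 chunks_done=2
Byte 28 = 'w': mode=DATA_DONE remaining=0 emitted=16 chunks_done=2
Byte 29 = 0x0D: mode=DATA_CR remaining=0 emitted=16 chunks_done=2
Byte 30 = 0x0A: mode=SIZE remaining=0 emitted=16 chunks_done=3
Byte 31 = '0': mode=SIZE remaining=0 emitted=16 chunks_done=3
Byte 32 = 0x0D: mode=SIZE_CR remaining=0 emitted=16 chunks_done=3
Byte 33 = 0x0A: mode=TERM remaining=0 emitted=16 chunks_done=3
Byte 34 = 0x0D: mode=TERM remaining=0 emitted=16 chunks_done=3

Answer: TERM 0 16 3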